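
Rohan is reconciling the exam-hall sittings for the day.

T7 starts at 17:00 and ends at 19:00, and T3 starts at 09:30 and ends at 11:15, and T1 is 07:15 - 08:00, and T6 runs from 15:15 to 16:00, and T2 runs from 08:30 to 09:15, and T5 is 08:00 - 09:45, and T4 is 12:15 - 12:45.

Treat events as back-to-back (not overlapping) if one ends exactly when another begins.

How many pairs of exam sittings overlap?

Sorted by start: T1, T5, T2, T3, T4, T6, T7.
T5 starts exactly when T1 ends (back-to-back, no overlap), so T1 has no further overlaps.
T2 starts before T5 ends → T5 and T2 overlap.
T3 starts before T5 ends → T5 and T3 overlap.
T4 starts after T5 ends, so T5 has no further overlaps.
T3 starts after T2 ends, so T2 has no further overlaps.
T4 starts after T3 ends, so T3 has no further overlaps.
T6 starts after T4 ends, so T4 has no further overlaps.
T7 starts after T6 ends.
Overlapping pairs: T2 & T5, T3 & T5 — 2 in total.

2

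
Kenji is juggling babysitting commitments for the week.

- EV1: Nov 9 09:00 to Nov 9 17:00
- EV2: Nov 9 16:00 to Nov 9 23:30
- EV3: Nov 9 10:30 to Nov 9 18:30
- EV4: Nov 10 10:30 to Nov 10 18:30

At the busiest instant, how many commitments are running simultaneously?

Sort all start/end points and keep a running count:
Nov 9 09:00 start EV1 → 1
Nov 9 10:30 start EV3 → 2
Nov 9 16:00 start EV2 → 3
Nov 9 17:00 end EV1 → 2
Nov 9 18:30 end EV3 → 1
Nov 9 23:30 end EV2 → 0
Nov 10 10:30 start EV4 → 1
Nov 10 18:30 end EV4 → 0
Peak is 3, at Nov 9 16:00 (EV1, EV2, EV3).

3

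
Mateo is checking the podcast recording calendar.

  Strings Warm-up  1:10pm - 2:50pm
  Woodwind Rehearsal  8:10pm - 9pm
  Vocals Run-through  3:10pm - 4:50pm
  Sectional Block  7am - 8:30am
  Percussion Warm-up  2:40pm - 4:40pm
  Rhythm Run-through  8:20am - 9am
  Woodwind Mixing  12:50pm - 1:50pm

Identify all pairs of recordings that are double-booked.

Two intervals overlap when each starts before the other ends.
Sorted by start: Sectional Block, Rhythm Run-through, Woodwind Mixing, Strings Warm-up, Percussion Warm-up, Vocals Run-through, Woodwind Rehearsal.
Rhythm Run-through starts before Sectional Block ends → Sectional Block and Rhythm Run-through overlap.
Woodwind Mixing starts after Sectional Block ends, so nothing later overlaps Sectional Block either.
Woodwind Mixing starts after Rhythm Run-through ends, so nothing later overlaps Rhythm Run-through either.
Strings Warm-up starts before Woodwind Mixing ends → Woodwind Mixing and Strings Warm-up overlap.
Percussion Warm-up starts after Woodwind Mixing ends, so nothing later overlaps Woodwind Mixing either.
Percussion Warm-up starts before Strings Warm-up ends → Strings Warm-up and Percussion Warm-up overlap.
Vocals Run-through starts after Strings Warm-up ends, so nothing later overlaps Strings Warm-up either.
Vocals Run-through starts before Percussion Warm-up ends → Percussion Warm-up and Vocals Run-through overlap.
Woodwind Rehearsal starts after Percussion Warm-up ends.
Woodwind Rehearsal starts after Vocals Run-through ends.

Percussion Warm-up & Strings Warm-up, Percussion Warm-up & Vocals Run-through, Rhythm Run-through & Sectional Block, Strings Warm-up & Woodwind Mixing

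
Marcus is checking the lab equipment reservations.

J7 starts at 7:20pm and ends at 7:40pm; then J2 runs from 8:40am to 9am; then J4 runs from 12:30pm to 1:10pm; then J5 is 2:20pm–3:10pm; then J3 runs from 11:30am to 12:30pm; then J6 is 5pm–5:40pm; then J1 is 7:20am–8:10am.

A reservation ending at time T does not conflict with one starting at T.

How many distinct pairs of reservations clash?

0

Two intervals overlap when each starts before the other ends.
Sorted by start: J1, J2, J3, J4, J5, J6, J7.
J2 starts after J1 ends, so nothing later overlaps J1 either.
J3 starts after J2 ends, so nothing later overlaps J2 either.
J4 starts exactly when J3 ends (back-to-back, no overlap), so nothing later overlaps J3 either.
J5 starts after J4 ends, so nothing later overlaps J4 either.
J6 starts after J5 ends, so nothing later overlaps J5 either.
J7 starts after J6 ends.
No pair overlaps.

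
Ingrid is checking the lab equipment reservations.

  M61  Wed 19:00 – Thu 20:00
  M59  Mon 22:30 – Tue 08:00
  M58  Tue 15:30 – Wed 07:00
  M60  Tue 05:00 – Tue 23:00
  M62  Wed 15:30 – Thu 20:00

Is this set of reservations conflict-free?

No

Sorted by start: M59, M60, M58, M62, M61.
M60 starts before M59 ends → M59 and M60 overlap.
That's a conflict, so the schedule is not conflict-free.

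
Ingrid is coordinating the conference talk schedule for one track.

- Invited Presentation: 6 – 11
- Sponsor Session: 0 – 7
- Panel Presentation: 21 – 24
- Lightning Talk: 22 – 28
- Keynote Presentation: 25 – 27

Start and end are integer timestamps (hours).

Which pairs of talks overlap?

Invited Presentation & Sponsor Session, Keynote Presentation & Lightning Talk, Lightning Talk & Panel Presentation

Check each pair: they overlap iff neither finishes before the other starts.
Sorted by start: Sponsor Session, Invited Presentation, Panel Presentation, Lightning Talk, Keynote Presentation.
Invited Presentation starts before Sponsor Session ends → Sponsor Session and Invited Presentation overlap.
Panel Presentation starts after Sponsor Session ends; Sponsor Session is clear from here.
Panel Presentation starts after Invited Presentation ends; Invited Presentation is clear from here.
Lightning Talk starts before Panel Presentation ends → Panel Presentation and Lightning Talk overlap.
Keynote Presentation starts after Panel Presentation ends.
Keynote Presentation starts before Lightning Talk ends → Lightning Talk and Keynote Presentation overlap.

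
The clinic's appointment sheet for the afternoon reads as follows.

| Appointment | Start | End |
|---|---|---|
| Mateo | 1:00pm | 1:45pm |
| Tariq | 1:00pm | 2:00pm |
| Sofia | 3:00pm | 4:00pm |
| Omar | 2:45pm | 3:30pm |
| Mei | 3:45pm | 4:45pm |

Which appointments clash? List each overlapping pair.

Sorted by start: Tariq, Mateo, Omar, Sofia, Mei.
Mateo starts before Tariq ends → Tariq and Mateo overlap.
Omar starts after Tariq ends; Tariq is clear from here.
Omar starts after Mateo ends; Mateo is clear from here.
Sofia starts before Omar ends → Omar and Sofia overlap.
Mei starts after Omar ends.
Mei starts before Sofia ends → Sofia and Mei overlap.

Mateo & Tariq, Mei & Sofia, Omar & Sofia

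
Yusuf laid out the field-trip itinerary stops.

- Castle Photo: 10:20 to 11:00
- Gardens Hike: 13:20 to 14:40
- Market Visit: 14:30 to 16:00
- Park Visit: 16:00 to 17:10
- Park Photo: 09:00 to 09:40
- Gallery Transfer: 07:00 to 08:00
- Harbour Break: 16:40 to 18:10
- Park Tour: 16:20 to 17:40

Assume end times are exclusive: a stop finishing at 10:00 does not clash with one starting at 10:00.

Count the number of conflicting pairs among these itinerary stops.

4

Sorted by start: Gallery Transfer, Park Photo, Castle Photo, Gardens Hike, Market Visit, Park Visit, Park Tour, Harbour Break.
Park Photo starts after Gallery Transfer ends — done with Gallery Transfer.
Castle Photo starts after Park Photo ends — done with Park Photo.
Gardens Hike starts after Castle Photo ends — done with Castle Photo.
Market Visit starts before Gardens Hike ends → Gardens Hike and Market Visit overlap.
Park Visit starts after Gardens Hike ends — done with Gardens Hike.
Park Visit starts exactly when Market Visit ends (back-to-back, no overlap) — done with Market Visit.
Park Tour starts before Park Visit ends → Park Visit and Park Tour overlap.
Harbour Break starts before Park Visit ends → Park Visit and Harbour Break overlap.
Harbour Break starts before Park Tour ends → Park Tour and Harbour Break overlap.
Overlapping pairs: Gardens Hike & Market Visit, Harbour Break & Park Tour, Harbour Break & Park Visit, Park Tour & Park Visit — 4 in total.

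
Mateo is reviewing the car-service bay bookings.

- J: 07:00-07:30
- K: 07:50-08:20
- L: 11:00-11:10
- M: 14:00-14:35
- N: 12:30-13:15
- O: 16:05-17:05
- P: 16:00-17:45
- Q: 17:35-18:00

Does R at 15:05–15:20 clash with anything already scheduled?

No — it doesn't clash with anything

J: ends 07:30 at or before R starts 15:05 → clear.
K: ends 08:20 at or before R starts 15:05 → clear.
L: ends 11:10 at or before R starts 15:05 → clear.
N: ends 13:15 at or before R starts 15:05 → clear.
M: ends 14:35 at or before R starts 15:05 → clear.
P: starts 16:00 at or after R ends 15:20 → clear.
O: starts 16:05 at or after R ends 15:20 → clear.
Q: starts 17:35 at or after R ends 15:20 → clear.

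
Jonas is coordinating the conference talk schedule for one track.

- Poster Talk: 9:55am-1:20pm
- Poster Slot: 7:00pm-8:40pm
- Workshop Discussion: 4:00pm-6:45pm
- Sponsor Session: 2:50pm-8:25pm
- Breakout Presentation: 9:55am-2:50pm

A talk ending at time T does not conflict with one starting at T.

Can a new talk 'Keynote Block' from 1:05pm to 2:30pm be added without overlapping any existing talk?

Breakout Presentation: starts 9:55am before Keynote Block ends 2:30pm, and ends 2:50pm after Keynote Block starts 1:05pm → overlap.
Poster Talk: starts 9:55am before Keynote Block ends 2:30pm, and ends 1:20pm after Keynote Block starts 1:05pm → overlap.
Sponsor Session: starts 2:50pm at or after Keynote Block ends 2:30pm → clear.
Workshop Discussion: starts 4:00pm at or after Keynote Block ends 2:30pm → clear.
Poster Slot: starts 7:00pm at or after Keynote Block ends 2:30pm → clear.
Keynote Block overlaps Breakout Presentation, Poster Talk.

No — it overlaps Breakout Presentation, Poster Talk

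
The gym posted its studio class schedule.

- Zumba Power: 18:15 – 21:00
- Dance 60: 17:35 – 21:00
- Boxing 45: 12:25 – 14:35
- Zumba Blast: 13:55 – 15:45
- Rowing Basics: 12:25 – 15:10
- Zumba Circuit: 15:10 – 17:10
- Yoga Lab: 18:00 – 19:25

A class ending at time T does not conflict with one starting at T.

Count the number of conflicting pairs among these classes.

Sorted by start: Rowing Basics, Boxing 45, Zumba Blast, Zumba Circuit, Dance 60, Yoga Lab, Zumba Power.
Boxing 45 starts before Rowing Basics ends → Rowing Basics and Boxing 45 overlap.
Zumba Blast starts before Rowing Basics ends → Rowing Basics and Zumba Blast overlap.
Zumba Circuit starts exactly when Rowing Basics ends (back-to-back, no overlap); Rowing Basics is clear from here.
Zumba Blast starts before Boxing 45 ends → Boxing 45 and Zumba Blast overlap.
Zumba Circuit starts after Boxing 45 ends; Boxing 45 is clear from here.
Zumba Circuit starts before Zumba Blast ends → Zumba Blast and Zumba Circuit overlap.
Dance 60 starts after Zumba Blast ends; Zumba Blast is clear from here.
Dance 60 starts after Zumba Circuit ends; Zumba Circuit is clear from here.
Yoga Lab starts before Dance 60 ends → Dance 60 and Yoga Lab overlap.
Zumba Power starts before Dance 60 ends → Dance 60 and Zumba Power overlap.
Zumba Power starts before Yoga Lab ends → Yoga Lab and Zumba Power overlap.
Overlapping pairs: Boxing 45 & Rowing Basics, Boxing 45 & Zumba Blast, Dance 60 & Yoga Lab, Dance 60 & Zumba Power, Rowing Basics & Zumba Blast, Yoga Lab & Zumba Power, Zumba Blast & Zumba Circuit — 7 in total.

7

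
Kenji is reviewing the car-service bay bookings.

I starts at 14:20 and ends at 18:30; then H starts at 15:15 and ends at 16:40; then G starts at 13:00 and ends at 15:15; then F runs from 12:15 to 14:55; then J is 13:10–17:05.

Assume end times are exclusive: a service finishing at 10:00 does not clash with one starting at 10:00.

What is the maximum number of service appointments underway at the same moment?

Walk through starts and ends in time order (an end at T is processed before a start at T):
12:15 start F → 1
13:00 start G → 2
13:10 start J → 3
14:20 start I → 4
14:55 end F → 3
15:15 end G → 2
15:15 start H → 3
16:40 end H → 2
17:05 end J → 1
18:30 end I → 0
Peak is 4, at 14:20 (F, G, I, J).

4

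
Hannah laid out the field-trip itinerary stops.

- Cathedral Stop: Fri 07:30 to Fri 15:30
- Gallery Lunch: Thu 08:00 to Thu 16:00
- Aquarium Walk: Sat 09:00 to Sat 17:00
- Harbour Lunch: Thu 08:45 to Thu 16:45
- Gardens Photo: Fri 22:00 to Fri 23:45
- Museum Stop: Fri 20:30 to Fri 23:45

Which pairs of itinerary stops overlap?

Gallery Lunch & Harbour Lunch, Gardens Photo & Museum Stop

Sorted by start: Gallery Lunch, Harbour Lunch, Cathedral Stop, Museum Stop, Gardens Photo, Aquarium Walk.
Harbour Lunch starts before Gallery Lunch ends → Gallery Lunch and Harbour Lunch overlap.
Cathedral Stop starts after Gallery Lunch ends; Gallery Lunch is clear from here.
Cathedral Stop starts after Harbour Lunch ends; Harbour Lunch is clear from here.
Museum Stop starts after Cathedral Stop ends; Cathedral Stop is clear from here.
Gardens Photo starts before Museum Stop ends → Museum Stop and Gardens Photo overlap.
Aquarium Walk starts after Museum Stop ends.
Aquarium Walk starts after Gardens Photo ends.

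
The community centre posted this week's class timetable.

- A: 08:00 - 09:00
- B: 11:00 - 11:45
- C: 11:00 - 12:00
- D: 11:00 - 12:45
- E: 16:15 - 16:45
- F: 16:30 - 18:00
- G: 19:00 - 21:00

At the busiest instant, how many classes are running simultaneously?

Sweep the timeline, counting +1 at each start and −1 at each end (ends before starts at a tie):
08:00 start A → 1
09:00 end A → 0
11:00 start B → 1
11:00 start C → 2
11:00 start D → 3
11:45 end B → 2
12:00 end C → 1
12:45 end D → 0
16:15 start E → 1
16:30 start F → 2
16:45 end E → 1
18:00 end F → 0
19:00 start G → 1
21:00 end G → 0
Peak is 3, at 11:00 (B, C, D).

3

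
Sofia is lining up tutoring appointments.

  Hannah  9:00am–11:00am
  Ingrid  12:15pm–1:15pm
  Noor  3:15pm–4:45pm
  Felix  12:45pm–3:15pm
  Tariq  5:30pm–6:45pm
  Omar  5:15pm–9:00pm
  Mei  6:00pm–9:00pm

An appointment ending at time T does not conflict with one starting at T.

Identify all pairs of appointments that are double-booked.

Felix & Ingrid, Mei & Omar, Mei & Tariq, Omar & Tariq

Sorted by start: Hannah, Ingrid, Felix, Noor, Omar, Tariq, Mei.
Ingrid starts after Hannah ends; Hannah is clear from here.
Felix starts before Ingrid ends → Ingrid and Felix overlap.
Noor starts after Ingrid ends; Ingrid is clear from here.
Noor starts exactly when Felix ends (back-to-back, no overlap); Felix is clear from here.
Omar starts after Noor ends; Noor is clear from here.
Tariq starts before Omar ends → Omar and Tariq overlap.
Mei starts before Omar ends → Omar and Mei overlap.
Mei starts before Tariq ends → Tariq and Mei overlap.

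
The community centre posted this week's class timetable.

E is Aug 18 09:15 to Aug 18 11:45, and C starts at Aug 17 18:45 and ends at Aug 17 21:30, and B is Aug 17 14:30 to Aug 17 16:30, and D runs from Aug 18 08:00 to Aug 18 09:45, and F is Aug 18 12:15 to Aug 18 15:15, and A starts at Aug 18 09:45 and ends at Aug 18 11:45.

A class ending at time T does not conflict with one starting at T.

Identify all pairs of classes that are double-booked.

Sorted by start: B, C, D, E, A, F.
C starts after B ends — done with B.
D starts after C ends — done with C.
E starts before D ends → D and E overlap.
A starts exactly when D ends (back-to-back, no overlap) — done with D.
A starts before E ends → E and A overlap.
F starts after E ends.
F starts after A ends.

A & E, D & E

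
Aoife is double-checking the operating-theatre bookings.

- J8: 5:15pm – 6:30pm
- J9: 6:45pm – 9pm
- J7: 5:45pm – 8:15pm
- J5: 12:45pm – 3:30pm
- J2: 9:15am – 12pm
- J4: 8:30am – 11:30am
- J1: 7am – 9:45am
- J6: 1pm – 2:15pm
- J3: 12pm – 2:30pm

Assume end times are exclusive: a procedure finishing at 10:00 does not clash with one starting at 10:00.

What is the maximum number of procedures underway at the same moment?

3

Sweep the timeline, counting +1 at each start and −1 at each end (ends before starts at a tie):
7am start J1 → 1
8:30am start J4 → 2
9:15am start J2 → 3
9:45am end J1 → 2
11:30am end J4 → 1
12pm end J2 → 0
12pm start J3 → 1
12:45pm start J5 → 2
1pm start J6 → 3
2:15pm end J6 → 2
2:30pm end J3 → 1
3:30pm end J5 → 0
5:15pm start J8 → 1
5:45pm start J7 → 2
6:30pm end J8 → 1
6:45pm start J9 → 2
8:15pm end J7 → 1
9pm end J9 → 0
Peak is 3, at 9:15am (J1, J2, J4).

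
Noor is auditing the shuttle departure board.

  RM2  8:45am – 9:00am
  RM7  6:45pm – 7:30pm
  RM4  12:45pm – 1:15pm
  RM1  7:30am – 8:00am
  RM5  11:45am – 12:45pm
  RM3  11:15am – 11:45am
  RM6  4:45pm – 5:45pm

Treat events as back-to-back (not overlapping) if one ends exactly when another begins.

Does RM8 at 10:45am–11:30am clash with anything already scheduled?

RM1: ends 8:00am at or before RM8 starts 10:45am → clear.
RM2: ends 9:00am at or before RM8 starts 10:45am → clear.
RM3: starts 11:15am before RM8 ends 11:30am, and ends 11:45am after RM8 starts 10:45am → overlap.
RM5: starts 11:45am at or after RM8 ends 11:30am → clear.
RM4: starts 12:45pm at or after RM8 ends 11:30am → clear.
RM6: starts 4:45pm at or after RM8 ends 11:30am → clear.
RM7: starts 6:45pm at or after RM8 ends 11:30am → clear.
RM8 overlaps RM3.

Yes — it overlaps RM3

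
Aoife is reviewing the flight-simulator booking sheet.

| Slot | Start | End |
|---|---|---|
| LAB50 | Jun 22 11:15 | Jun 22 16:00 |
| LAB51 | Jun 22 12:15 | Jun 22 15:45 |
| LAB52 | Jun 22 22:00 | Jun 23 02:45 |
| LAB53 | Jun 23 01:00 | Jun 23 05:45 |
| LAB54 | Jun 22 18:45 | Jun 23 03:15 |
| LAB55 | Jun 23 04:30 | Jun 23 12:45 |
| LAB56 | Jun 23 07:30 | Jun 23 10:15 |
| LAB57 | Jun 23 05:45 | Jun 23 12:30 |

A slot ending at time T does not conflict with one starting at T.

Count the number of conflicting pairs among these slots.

Sorted by start: LAB50, LAB51, LAB54, LAB52, LAB53, LAB55, LAB57, LAB56.
LAB51 starts before LAB50 ends → LAB50 and LAB51 overlap.
LAB54 starts after LAB50 ends — done with LAB50.
LAB54 starts after LAB51 ends — done with LAB51.
LAB52 starts before LAB54 ends → LAB54 and LAB52 overlap.
LAB53 starts before LAB54 ends → LAB54 and LAB53 overlap.
LAB55 starts after LAB54 ends — done with LAB54.
LAB53 starts before LAB52 ends → LAB52 and LAB53 overlap.
LAB55 starts after LAB52 ends — done with LAB52.
LAB55 starts before LAB53 ends → LAB53 and LAB55 overlap.
LAB57 starts exactly when LAB53 ends (back-to-back, no overlap) — done with LAB53.
LAB57 starts before LAB55 ends → LAB55 and LAB57 overlap.
LAB56 starts before LAB55 ends → LAB55 and LAB56 overlap.
LAB56 starts before LAB57 ends → LAB57 and LAB56 overlap.
Overlapping pairs: LAB50 & LAB51, LAB52 & LAB53, LAB52 & LAB54, LAB53 & LAB54, LAB53 & LAB55, LAB55 & LAB56, LAB55 & LAB57, LAB56 & LAB57 — 8 in total.

8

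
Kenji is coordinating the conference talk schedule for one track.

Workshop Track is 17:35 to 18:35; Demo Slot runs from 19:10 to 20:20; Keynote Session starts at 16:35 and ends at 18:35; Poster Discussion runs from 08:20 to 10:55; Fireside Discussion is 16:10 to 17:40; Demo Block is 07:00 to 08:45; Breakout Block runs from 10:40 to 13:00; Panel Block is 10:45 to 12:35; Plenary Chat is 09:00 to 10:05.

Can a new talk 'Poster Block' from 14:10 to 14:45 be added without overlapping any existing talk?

Yes — the slot is free

Demo Block: ends 08:45 at or before Poster Block starts 14:10 → clear.
Poster Discussion: ends 10:55 at or before Poster Block starts 14:10 → clear.
Plenary Chat: ends 10:05 at or before Poster Block starts 14:10 → clear.
Breakout Block: ends 13:00 at or before Poster Block starts 14:10 → clear.
Panel Block: ends 12:35 at or before Poster Block starts 14:10 → clear.
Fireside Discussion: starts 16:10 at or after Poster Block ends 14:45 → clear.
Keynote Session: starts 16:35 at or after Poster Block ends 14:45 → clear.
Workshop Track: starts 17:35 at or after Poster Block ends 14:45 → clear.
Demo Slot: starts 19:10 at or after Poster Block ends 14:45 → clear.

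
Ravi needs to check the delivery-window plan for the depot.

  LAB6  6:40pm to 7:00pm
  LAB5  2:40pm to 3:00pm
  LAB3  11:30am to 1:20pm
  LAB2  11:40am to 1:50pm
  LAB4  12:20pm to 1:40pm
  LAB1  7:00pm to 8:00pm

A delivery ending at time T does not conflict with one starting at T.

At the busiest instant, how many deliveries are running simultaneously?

Sort all start/end points and keep a running count:
11:30am start LAB3 → 1
11:40am start LAB2 → 2
12:20pm start LAB4 → 3
1:20pm end LAB3 → 2
1:40pm end LAB4 → 1
1:50pm end LAB2 → 0
2:40pm start LAB5 → 1
3:00pm end LAB5 → 0
6:40pm start LAB6 → 1
7:00pm end LAB6 → 0
7:00pm start LAB1 → 1
8:00pm end LAB1 → 0
Peak is 3, at 12:20pm (LAB2, LAB3, LAB4).

3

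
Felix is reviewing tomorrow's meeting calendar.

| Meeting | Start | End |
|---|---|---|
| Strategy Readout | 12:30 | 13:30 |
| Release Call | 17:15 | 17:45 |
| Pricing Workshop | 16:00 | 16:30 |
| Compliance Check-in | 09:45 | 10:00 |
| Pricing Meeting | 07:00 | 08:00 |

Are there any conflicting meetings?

Check each pair: they overlap iff neither finishes before the other starts.
Sorted by start: Pricing Meeting, Compliance Check-in, Strategy Readout, Pricing Workshop, Release Call.
Compliance Check-in starts after Pricing Meeting ends; Pricing Meeting is clear from here.
Strategy Readout starts after Compliance Check-in ends; Compliance Check-in is clear from here.
Pricing Workshop starts after Strategy Readout ends; Strategy Readout is clear from here.
Release Call starts after Pricing Workshop ends.
Every pair is clear; the schedule has no overlaps.

No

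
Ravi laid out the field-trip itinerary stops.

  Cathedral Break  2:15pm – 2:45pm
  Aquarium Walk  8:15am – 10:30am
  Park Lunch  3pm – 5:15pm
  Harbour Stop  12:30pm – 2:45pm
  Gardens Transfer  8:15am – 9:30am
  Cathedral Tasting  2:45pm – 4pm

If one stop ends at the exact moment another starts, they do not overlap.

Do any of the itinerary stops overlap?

Yes

Check each pair: they overlap iff neither finishes before the other starts.
Sorted by start: Aquarium Walk, Gardens Transfer, Harbour Stop, Cathedral Break, Cathedral Tasting, Park Lunch.
Gardens Transfer starts before Aquarium Walk ends → Aquarium Walk and Gardens Transfer overlap.
That's a conflict, so the schedule is not conflict-free.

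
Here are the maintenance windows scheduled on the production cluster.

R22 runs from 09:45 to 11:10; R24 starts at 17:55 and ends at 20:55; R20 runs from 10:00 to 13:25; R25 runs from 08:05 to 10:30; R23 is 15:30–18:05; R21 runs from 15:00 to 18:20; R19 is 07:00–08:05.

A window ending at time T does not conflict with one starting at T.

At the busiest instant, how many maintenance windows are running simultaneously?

3

Sort all start/end points and keep a running count:
07:00 start R19 → 1
08:05 end R19 → 0
08:05 start R25 → 1
09:45 start R22 → 2
10:00 start R20 → 3
10:30 end R25 → 2
11:10 end R22 → 1
13:25 end R20 → 0
15:00 start R21 → 1
15:30 start R23 → 2
17:55 start R24 → 3
18:05 end R23 → 2
18:20 end R21 → 1
20:55 end R24 → 0
Peak is 3, at 10:00 (R20, R22, R25).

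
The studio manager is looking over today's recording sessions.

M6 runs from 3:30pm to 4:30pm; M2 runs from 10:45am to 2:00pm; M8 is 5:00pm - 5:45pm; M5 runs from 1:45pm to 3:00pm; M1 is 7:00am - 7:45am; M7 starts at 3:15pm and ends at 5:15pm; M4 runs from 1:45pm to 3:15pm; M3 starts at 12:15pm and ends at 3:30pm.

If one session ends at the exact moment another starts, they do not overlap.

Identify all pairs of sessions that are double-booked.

Sorted by start: M1, M2, M3, M4, M5, M7, M6, M8.
M2 starts after M1 ends; M1 is clear from here.
M3 starts before M2 ends → M2 and M3 overlap.
M4 starts before M2 ends → M2 and M4 overlap.
M5 starts before M2 ends → M2 and M5 overlap.
M7 starts after M2 ends; M2 is clear from here.
M4 starts before M3 ends → M3 and M4 overlap.
M5 starts before M3 ends → M3 and M5 overlap.
M7 starts before M3 ends → M3 and M7 overlap.
M6 starts exactly when M3 ends (back-to-back, no overlap); M3 is clear from here.
M5 starts before M4 ends → M4 and M5 overlap.
M7 starts exactly when M4 ends (back-to-back, no overlap); M4 is clear from here.
M7 starts after M5 ends; M5 is clear from here.
M6 starts before M7 ends → M7 and M6 overlap.
M8 starts before M7 ends → M7 and M8 overlap.
M8 starts after M6 ends.

M2 & M3, M2 & M4, M2 & M5, M3 & M4, M3 & M5, M3 & M7, M4 & M5, M6 & M7, M7 & M8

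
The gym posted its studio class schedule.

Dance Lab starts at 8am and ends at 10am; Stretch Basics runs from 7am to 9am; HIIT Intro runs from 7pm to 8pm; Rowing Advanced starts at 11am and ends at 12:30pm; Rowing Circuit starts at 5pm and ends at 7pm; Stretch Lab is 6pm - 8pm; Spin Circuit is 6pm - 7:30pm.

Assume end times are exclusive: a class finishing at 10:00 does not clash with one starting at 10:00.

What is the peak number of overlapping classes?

3

Sweep the timeline, counting +1 at each start and −1 at each end (ends before starts at a tie):
7am start Stretch Basics → 1
8am start Dance Lab → 2
9am end Stretch Basics → 1
10am end Dance Lab → 0
11am start Rowing Advanced → 1
12:30pm end Rowing Advanced → 0
5pm start Rowing Circuit → 1
6pm start Spin Circuit → 2
6pm start Stretch Lab → 3
7pm end Rowing Circuit → 2
7pm start HIIT Intro → 3
7:30pm end Spin Circuit → 2
8pm end HIIT Intro → 1
8pm end Stretch Lab → 0
Peak is 3, at 6pm (Rowing Circuit, Spin Circuit, Stretch Lab).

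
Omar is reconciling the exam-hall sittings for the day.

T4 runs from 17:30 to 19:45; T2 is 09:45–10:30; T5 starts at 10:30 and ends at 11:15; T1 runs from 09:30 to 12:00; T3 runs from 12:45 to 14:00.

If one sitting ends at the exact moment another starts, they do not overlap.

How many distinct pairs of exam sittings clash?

2

Sorted by start: T1, T2, T5, T3, T4.
T2 starts before T1 ends → T1 and T2 overlap.
T5 starts before T1 ends → T1 and T5 overlap.
T3 starts after T1 ends; T1 is clear from here.
T5 starts exactly when T2 ends (back-to-back, no overlap); T2 is clear from here.
T3 starts after T5 ends; T5 is clear from here.
T4 starts after T3 ends.
Overlapping pairs: T1 & T2, T1 & T5 — 2 in total.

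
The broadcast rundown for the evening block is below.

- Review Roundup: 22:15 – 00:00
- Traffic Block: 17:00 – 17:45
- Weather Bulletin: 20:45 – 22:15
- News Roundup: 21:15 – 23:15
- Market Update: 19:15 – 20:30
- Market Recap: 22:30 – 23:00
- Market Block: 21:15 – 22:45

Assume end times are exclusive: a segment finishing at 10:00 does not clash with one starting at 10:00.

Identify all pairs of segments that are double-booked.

Market Block & Market Recap, Market Block & News Roundup, Market Block & Review Roundup, Market Block & Weather Bulletin, Market Recap & News Roundup, Market Recap & Review Roundup, News Roundup & Review Roundup, News Roundup & Weather Bulletin

Sorted by start: Traffic Block, Market Update, Weather Bulletin, News Roundup, Market Block, Review Roundup, Market Recap.
Market Update starts after Traffic Block ends; Traffic Block is clear from here.
Weather Bulletin starts after Market Update ends; Market Update is clear from here.
News Roundup starts before Weather Bulletin ends → Weather Bulletin and News Roundup overlap.
Market Block starts before Weather Bulletin ends → Weather Bulletin and Market Block overlap.
Review Roundup starts exactly when Weather Bulletin ends (back-to-back, no overlap); Weather Bulletin is clear from here.
Market Block starts before News Roundup ends → News Roundup and Market Block overlap.
Review Roundup starts before News Roundup ends → News Roundup and Review Roundup overlap.
Market Recap starts before News Roundup ends → News Roundup and Market Recap overlap.
Review Roundup starts before Market Block ends → Market Block and Review Roundup overlap.
Market Recap starts before Market Block ends → Market Block and Market Recap overlap.
Market Recap starts before Review Roundup ends → Review Roundup and Market Recap overlap.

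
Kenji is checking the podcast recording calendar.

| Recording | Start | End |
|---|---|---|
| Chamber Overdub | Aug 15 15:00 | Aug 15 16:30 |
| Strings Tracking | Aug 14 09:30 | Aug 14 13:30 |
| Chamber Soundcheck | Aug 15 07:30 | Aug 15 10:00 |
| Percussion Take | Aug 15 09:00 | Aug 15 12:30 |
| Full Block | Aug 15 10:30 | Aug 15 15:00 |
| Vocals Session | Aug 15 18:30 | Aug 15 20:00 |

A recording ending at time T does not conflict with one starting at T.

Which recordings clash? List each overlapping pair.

Two intervals overlap when each starts before the other ends.
Sorted by start: Strings Tracking, Chamber Soundcheck, Percussion Take, Full Block, Chamber Overdub, Vocals Session.
Chamber Soundcheck starts after Strings Tracking ends; Strings Tracking is clear from here.
Percussion Take starts before Chamber Soundcheck ends → Chamber Soundcheck and Percussion Take overlap.
Full Block starts after Chamber Soundcheck ends; Chamber Soundcheck is clear from here.
Full Block starts before Percussion Take ends → Percussion Take and Full Block overlap.
Chamber Overdub starts after Percussion Take ends; Percussion Take is clear from here.
Chamber Overdub starts exactly when Full Block ends (back-to-back, no overlap); Full Block is clear from here.
Vocals Session starts after Chamber Overdub ends.

Chamber Soundcheck & Percussion Take, Full Block & Percussion Take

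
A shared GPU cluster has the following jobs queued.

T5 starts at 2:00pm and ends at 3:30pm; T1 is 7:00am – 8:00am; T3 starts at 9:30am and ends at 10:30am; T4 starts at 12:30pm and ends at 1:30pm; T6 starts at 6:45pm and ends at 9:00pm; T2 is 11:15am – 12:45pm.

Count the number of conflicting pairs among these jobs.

1

Two intervals overlap when each starts before the other ends.
Sorted by start: T1, T3, T2, T4, T5, T6.
T3 starts after T1 ends, so T1 has no further overlaps.
T2 starts after T3 ends, so T3 has no further overlaps.
T4 starts before T2 ends → T2 and T4 overlap.
T5 starts after T2 ends, so T2 has no further overlaps.
T5 starts after T4 ends, so T4 has no further overlaps.
T6 starts after T5 ends.
Overlapping pairs: T2 & T4 — 1 in total.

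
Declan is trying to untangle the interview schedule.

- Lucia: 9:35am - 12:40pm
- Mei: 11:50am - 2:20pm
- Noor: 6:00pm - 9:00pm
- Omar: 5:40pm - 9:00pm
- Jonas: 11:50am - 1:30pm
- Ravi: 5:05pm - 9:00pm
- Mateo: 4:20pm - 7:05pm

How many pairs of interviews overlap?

9

Two intervals overlap when each starts before the other ends.
Sorted by start: Lucia, Jonas, Mei, Mateo, Ravi, Omar, Noor.
Jonas starts before Lucia ends → Lucia and Jonas overlap.
Mei starts before Lucia ends → Lucia and Mei overlap.
Mateo starts after Lucia ends, so nothing later overlaps Lucia either.
Mei starts before Jonas ends → Jonas and Mei overlap.
Mateo starts after Jonas ends, so nothing later overlaps Jonas either.
Mateo starts after Mei ends, so nothing later overlaps Mei either.
Ravi starts before Mateo ends → Mateo and Ravi overlap.
Omar starts before Mateo ends → Mateo and Omar overlap.
Noor starts before Mateo ends → Mateo and Noor overlap.
Omar starts before Ravi ends → Ravi and Omar overlap.
Noor starts before Ravi ends → Ravi and Noor overlap.
Noor starts before Omar ends → Omar and Noor overlap.
Overlapping pairs: Jonas & Lucia, Jonas & Mei, Lucia & Mei, Mateo & Noor, Mateo & Omar, Mateo & Ravi, Noor & Omar, Noor & Ravi, Omar & Ravi — 9 in total.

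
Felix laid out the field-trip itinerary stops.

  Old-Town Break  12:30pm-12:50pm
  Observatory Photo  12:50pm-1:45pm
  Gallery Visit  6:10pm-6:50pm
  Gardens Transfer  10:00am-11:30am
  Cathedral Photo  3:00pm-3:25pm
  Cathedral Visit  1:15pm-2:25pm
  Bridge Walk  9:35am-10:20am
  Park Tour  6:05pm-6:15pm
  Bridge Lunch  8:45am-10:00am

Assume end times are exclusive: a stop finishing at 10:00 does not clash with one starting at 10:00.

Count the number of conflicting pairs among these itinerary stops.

4

Sorted by start: Bridge Lunch, Bridge Walk, Gardens Transfer, Old-Town Break, Observatory Photo, Cathedral Visit, Cathedral Photo, Park Tour, Gallery Visit.
Bridge Walk starts before Bridge Lunch ends → Bridge Lunch and Bridge Walk overlap.
Gardens Transfer starts exactly when Bridge Lunch ends (back-to-back, no overlap); Bridge Lunch is clear from here.
Gardens Transfer starts before Bridge Walk ends → Bridge Walk and Gardens Transfer overlap.
Old-Town Break starts after Bridge Walk ends; Bridge Walk is clear from here.
Old-Town Break starts after Gardens Transfer ends; Gardens Transfer is clear from here.
Observatory Photo starts exactly when Old-Town Break ends (back-to-back, no overlap); Old-Town Break is clear from here.
Cathedral Visit starts before Observatory Photo ends → Observatory Photo and Cathedral Visit overlap.
Cathedral Photo starts after Observatory Photo ends; Observatory Photo is clear from here.
Cathedral Photo starts after Cathedral Visit ends; Cathedral Visit is clear from here.
Park Tour starts after Cathedral Photo ends; Cathedral Photo is clear from here.
Gallery Visit starts before Park Tour ends → Park Tour and Gallery Visit overlap.
Overlapping pairs: Bridge Lunch & Bridge Walk, Bridge Walk & Gardens Transfer, Cathedral Visit & Observatory Photo, Gallery Visit & Park Tour — 4 in total.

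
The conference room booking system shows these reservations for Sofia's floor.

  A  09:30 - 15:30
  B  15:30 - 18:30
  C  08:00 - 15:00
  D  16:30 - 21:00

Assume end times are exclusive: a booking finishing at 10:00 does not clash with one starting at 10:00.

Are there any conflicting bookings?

Yes

Sorted by start: C, A, B, D.
A starts before C ends → C and A overlap.
That's a conflict, so the schedule is not conflict-free.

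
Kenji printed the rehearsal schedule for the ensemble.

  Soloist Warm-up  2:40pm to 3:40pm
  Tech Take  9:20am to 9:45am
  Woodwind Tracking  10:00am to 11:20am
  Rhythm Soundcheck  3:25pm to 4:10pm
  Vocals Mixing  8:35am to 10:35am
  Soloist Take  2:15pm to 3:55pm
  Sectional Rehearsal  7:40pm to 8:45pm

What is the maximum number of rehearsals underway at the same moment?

3

Sort all start/end points and keep a running count:
8:35am start Vocals Mixing → 1
9:20am start Tech Take → 2
9:45am end Tech Take → 1
10:00am start Woodwind Tracking → 2
10:35am end Vocals Mixing → 1
11:20am end Woodwind Tracking → 0
2:15pm start Soloist Take → 1
2:40pm start Soloist Warm-up → 2
3:25pm start Rhythm Soundcheck → 3
3:40pm end Soloist Warm-up → 2
3:55pm end Soloist Take → 1
4:10pm end Rhythm Soundcheck → 0
7:40pm start Sectional Rehearsal → 1
8:45pm end Sectional Rehearsal → 0
Peak is 3, at 3:25pm (Rhythm Soundcheck, Soloist Take, Soloist Warm-up).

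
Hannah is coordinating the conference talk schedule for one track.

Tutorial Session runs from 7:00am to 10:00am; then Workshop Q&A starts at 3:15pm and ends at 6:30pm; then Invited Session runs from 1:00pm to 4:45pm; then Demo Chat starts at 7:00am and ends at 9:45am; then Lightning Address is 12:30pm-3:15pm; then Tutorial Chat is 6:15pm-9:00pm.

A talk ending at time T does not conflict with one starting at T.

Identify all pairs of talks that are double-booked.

Check each pair: they overlap iff neither finishes before the other starts.
Sorted by start: Demo Chat, Tutorial Session, Lightning Address, Invited Session, Workshop Q&A, Tutorial Chat.
Tutorial Session starts before Demo Chat ends → Demo Chat and Tutorial Session overlap.
Lightning Address starts after Demo Chat ends — done with Demo Chat.
Lightning Address starts after Tutorial Session ends — done with Tutorial Session.
Invited Session starts before Lightning Address ends → Lightning Address and Invited Session overlap.
Workshop Q&A starts exactly when Lightning Address ends (back-to-back, no overlap) — done with Lightning Address.
Workshop Q&A starts before Invited Session ends → Invited Session and Workshop Q&A overlap.
Tutorial Chat starts after Invited Session ends.
Tutorial Chat starts before Workshop Q&A ends → Workshop Q&A and Tutorial Chat overlap.

Demo Chat & Tutorial Session, Invited Session & Lightning Address, Invited Session & Workshop Q&A, Tutorial Chat & Workshop Q&A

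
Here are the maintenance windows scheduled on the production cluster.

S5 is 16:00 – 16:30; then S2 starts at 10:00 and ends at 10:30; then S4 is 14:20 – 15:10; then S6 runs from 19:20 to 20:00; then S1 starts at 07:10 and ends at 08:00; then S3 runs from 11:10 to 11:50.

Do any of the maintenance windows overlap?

No

Check each pair: they overlap iff neither finishes before the other starts.
Sorted by start: S1, S2, S3, S4, S5, S6.
S2 starts after S1 ends, so nothing later overlaps S1 either.
S3 starts after S2 ends, so nothing later overlaps S2 either.
S4 starts after S3 ends, so nothing later overlaps S3 either.
S5 starts after S4 ends, so nothing later overlaps S4 either.
S6 starts after S5 ends.
Every pair is clear; the schedule has no overlaps.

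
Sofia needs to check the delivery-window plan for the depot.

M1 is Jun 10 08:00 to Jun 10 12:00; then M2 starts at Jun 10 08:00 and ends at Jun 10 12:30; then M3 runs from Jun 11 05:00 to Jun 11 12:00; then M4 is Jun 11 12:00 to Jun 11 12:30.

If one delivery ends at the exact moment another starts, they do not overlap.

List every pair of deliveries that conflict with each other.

Sorted by start: M1, M2, M3, M4.
M2 starts before M1 ends → M1 and M2 overlap.
M3 starts after M1 ends, so nothing later overlaps M1 either.
M3 starts after M2 ends, so nothing later overlaps M2 either.
M4 starts exactly when M3 ends (back-to-back, no overlap).

M1 & M2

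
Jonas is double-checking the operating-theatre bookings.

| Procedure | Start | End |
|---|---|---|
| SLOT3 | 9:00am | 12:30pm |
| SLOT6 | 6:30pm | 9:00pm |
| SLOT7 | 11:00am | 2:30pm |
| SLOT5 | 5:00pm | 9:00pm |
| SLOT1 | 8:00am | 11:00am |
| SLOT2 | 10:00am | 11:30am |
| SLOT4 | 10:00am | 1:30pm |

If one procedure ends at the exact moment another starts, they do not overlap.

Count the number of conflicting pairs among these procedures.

Sorted by start: SLOT1, SLOT3, SLOT2, SLOT4, SLOT7, SLOT5, SLOT6.
SLOT3 starts before SLOT1 ends → SLOT1 and SLOT3 overlap.
SLOT2 starts before SLOT1 ends → SLOT1 and SLOT2 overlap.
SLOT4 starts before SLOT1 ends → SLOT1 and SLOT4 overlap.
SLOT7 starts exactly when SLOT1 ends (back-to-back, no overlap); SLOT1 is clear from here.
SLOT2 starts before SLOT3 ends → SLOT3 and SLOT2 overlap.
SLOT4 starts before SLOT3 ends → SLOT3 and SLOT4 overlap.
SLOT7 starts before SLOT3 ends → SLOT3 and SLOT7 overlap.
SLOT5 starts after SLOT3 ends; SLOT3 is clear from here.
SLOT4 starts before SLOT2 ends → SLOT2 and SLOT4 overlap.
SLOT7 starts before SLOT2 ends → SLOT2 and SLOT7 overlap.
SLOT5 starts after SLOT2 ends; SLOT2 is clear from here.
SLOT7 starts before SLOT4 ends → SLOT4 and SLOT7 overlap.
SLOT5 starts after SLOT4 ends; SLOT4 is clear from here.
SLOT5 starts after SLOT7 ends; SLOT7 is clear from here.
SLOT6 starts before SLOT5 ends → SLOT5 and SLOT6 overlap.
Overlapping pairs: SLOT1 & SLOT2, SLOT1 & SLOT3, SLOT1 & SLOT4, SLOT2 & SLOT3, SLOT2 & SLOT4, SLOT2 & SLOT7, SLOT3 & SLOT4, SLOT3 & SLOT7, SLOT4 & SLOT7, SLOT5 & SLOT6 — 10 in total.

10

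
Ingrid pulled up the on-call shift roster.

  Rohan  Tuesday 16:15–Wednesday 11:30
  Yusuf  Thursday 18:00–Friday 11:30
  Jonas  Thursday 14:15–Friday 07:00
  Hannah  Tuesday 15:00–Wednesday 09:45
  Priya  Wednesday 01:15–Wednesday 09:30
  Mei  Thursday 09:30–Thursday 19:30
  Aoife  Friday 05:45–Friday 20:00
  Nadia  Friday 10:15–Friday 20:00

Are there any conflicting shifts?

Check each pair: they overlap iff neither finishes before the other starts.
Sorted by start: Hannah, Rohan, Priya, Mei, Jonas, Yusuf, Aoife, Nadia.
Rohan starts before Hannah ends → Hannah and Rohan overlap.
That's a conflict, so the schedule is not conflict-free.

Yes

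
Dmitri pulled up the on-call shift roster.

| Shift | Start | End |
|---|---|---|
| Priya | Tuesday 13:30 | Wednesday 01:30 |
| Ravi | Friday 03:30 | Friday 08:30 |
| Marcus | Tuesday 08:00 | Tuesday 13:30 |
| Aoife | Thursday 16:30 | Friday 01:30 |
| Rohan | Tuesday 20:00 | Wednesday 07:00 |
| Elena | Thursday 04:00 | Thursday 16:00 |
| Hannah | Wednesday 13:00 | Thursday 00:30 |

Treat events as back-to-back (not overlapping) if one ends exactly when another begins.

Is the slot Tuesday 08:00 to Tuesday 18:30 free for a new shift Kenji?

No — it overlaps Marcus, Priya

Marcus: starts Tuesday 08:00 before Kenji ends Tuesday 18:30, and ends Tuesday 13:30 after Kenji starts Tuesday 08:00 → overlap.
Priya: starts Tuesday 13:30 before Kenji ends Tuesday 18:30, and ends Wednesday 01:30 after Kenji starts Tuesday 08:00 → overlap.
Rohan: starts Tuesday 20:00 at or after Kenji ends Tuesday 18:30 → clear.
Hannah: starts Wednesday 13:00 at or after Kenji ends Tuesday 18:30 → clear.
Elena: starts Thursday 04:00 at or after Kenji ends Tuesday 18:30 → clear.
Aoife: starts Thursday 16:30 at or after Kenji ends Tuesday 18:30 → clear.
Ravi: starts Friday 03:30 at or after Kenji ends Tuesday 18:30 → clear.
Kenji overlaps Marcus, Priya.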